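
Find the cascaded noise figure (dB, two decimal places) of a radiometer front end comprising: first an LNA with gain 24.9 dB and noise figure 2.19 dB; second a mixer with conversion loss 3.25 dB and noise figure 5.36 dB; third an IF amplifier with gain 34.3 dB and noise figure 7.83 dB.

Convert to linear (a loss of L dB is a gain of −L dB): F_i = 10^(NF_i/10), G_i = 10^(G_i,dB/10)
  Stage 1: F_1 = 10^(2.19/10) = 1.656, G_1 = 10^(24.9/10) = 309.0
  Stage 2: F_2 = 10^(5.36/10) = 3.436, G_2 = 10^(−3.25/10) = 0.4732
  Stage 3: F_3 = 10^(7.83/10) = 6.067, G_3 = 10^(34.3/10) = 2692
Friis cascade:
  F = 1.656 + (3.436 − 1)/309.0 + (6.067 − 1)/146.2 = 1.698
NF = 10 log₁₀(1.698) = 2.30 dB

2.30 dB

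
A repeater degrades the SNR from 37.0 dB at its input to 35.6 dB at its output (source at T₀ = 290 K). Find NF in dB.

1.4 dB

NF (dB) = SNR_in(dB) − SNR_out(dB) when the source is at T₀
NF = 37.0 − 35.6 = 1.4 dB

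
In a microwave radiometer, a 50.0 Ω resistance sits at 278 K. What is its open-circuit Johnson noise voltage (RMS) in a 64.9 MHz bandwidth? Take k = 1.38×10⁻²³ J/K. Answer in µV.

7.06 µV

V_n = √(4kTRB)
4kTRB = 4 × 1.38×10⁻²³ × 278 × 5.00×10¹ × 6.49×10⁷ = 4.98×10⁻¹¹ V²
V_n = √(4.98×10⁻¹¹) = 7.06×10⁻⁶ V = 7.06 µV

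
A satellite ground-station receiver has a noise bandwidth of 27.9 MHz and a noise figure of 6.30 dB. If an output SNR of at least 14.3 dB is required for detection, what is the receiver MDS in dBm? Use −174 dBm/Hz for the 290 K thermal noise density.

Sensitivity = −174 + 10 log₁₀(B) + NF + SNR_min
= −174 + 74.46 + 6.30 + 14.3
= −78.94 dBm → −78.9 dBm

−78.9 dBm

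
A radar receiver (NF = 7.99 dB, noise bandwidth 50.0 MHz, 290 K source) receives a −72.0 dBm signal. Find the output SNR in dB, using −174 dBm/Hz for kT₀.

Noise floor: N = −174 + 10 log₁₀(B) + NF
10 log₁₀(5.00×10⁷) = 76.99 dB
N = −174 + 76.99 + 7.99 = −89.02 dBm
SNR = P_sig − N = −72.0 − (−89.02) = 17.02 dB → 17.0 dB

17.0 dB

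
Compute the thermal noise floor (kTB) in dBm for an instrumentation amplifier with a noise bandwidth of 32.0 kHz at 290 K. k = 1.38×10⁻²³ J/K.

−128.9 dBm

P_n = kTB = 1.38×10⁻²³ × 290 × 3.20×10⁴ = 1.28×10⁻¹⁶ W
In dBm: 10 log₁₀(1.28×10⁻¹⁶ / 10⁻³) = −128.9 dBm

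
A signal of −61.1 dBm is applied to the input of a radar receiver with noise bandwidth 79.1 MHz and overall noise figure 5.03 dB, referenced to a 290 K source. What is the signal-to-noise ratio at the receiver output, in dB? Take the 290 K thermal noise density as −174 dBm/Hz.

28.9 dB

Noise floor: N = −174 + 10 log₁₀(B) + NF
10 log₁₀(7.91×10⁷) = 78.98 dB
N = −174 + 78.98 + 5.03 = −89.99 dBm
SNR = P_sig − N = −61.1 − (−89.99) = 28.89 dB → 28.9 dB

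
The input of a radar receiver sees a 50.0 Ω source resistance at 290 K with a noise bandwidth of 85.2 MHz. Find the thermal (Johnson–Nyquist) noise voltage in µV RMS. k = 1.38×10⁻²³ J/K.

8.26 µV

V_n = √(4kTRB)
4kTRB = 4 × 1.38×10⁻²³ × 290 × 5.00×10¹ × 8.52×10⁷ = 6.82×10⁻¹¹ V²
V_n = √(6.82×10⁻¹¹) = 8.26×10⁻⁶ V = 8.26 µV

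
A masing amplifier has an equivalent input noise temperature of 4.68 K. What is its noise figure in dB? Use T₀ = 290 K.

F = 1 + T_e/T₀ = 1 + 4.68/290 = 1.01614
NF = 10 log₁₀(1.01614) = 0.070 dB

0.070 dB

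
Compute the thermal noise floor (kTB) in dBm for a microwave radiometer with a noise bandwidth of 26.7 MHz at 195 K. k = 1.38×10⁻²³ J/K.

−101.4 dBm

P_n = kTB = 1.38×10⁻²³ × 195 × 2.67×10⁷ = 7.18×10⁻¹⁴ W
In dBm: 10 log₁₀(7.18×10⁻¹⁴ / 10⁻³) = −101.4 dBm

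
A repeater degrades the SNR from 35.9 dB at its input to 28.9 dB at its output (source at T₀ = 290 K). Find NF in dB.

NF (dB) = SNR_in(dB) − SNR_out(dB) when the source is at T₀
NF = 35.9 − 28.9 = 7.0 dB

7.0 dB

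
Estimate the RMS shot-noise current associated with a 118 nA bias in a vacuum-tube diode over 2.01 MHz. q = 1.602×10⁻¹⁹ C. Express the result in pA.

I_n = √(2qI·B)
2qI·B = 2 × 1.602×10⁻¹⁹ × 1.18×10⁻⁷ × 2.01×10⁶ = 7.60×10⁻²⁰ A²
I_n = √(7.60×10⁻²⁰) = 2.76×10⁻¹⁰ A = 276 pA

276 pA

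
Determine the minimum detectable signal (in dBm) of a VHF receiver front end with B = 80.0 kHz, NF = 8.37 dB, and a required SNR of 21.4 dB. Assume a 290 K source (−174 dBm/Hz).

Sensitivity = −174 + 10 log₁₀(B) + NF + SNR_min
= −174 + 49.03 + 8.37 + 21.4
= −95.20 dBm → −95.2 dBm

−95.2 dBm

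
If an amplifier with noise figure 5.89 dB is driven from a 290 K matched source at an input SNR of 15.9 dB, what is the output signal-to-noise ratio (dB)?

10.01 dB

By definition F = SNR_in/SNR_out, so in dB: SNR_out = SNR_in − NF
SNR_out = 15.9 − 5.89 = 10.01 dB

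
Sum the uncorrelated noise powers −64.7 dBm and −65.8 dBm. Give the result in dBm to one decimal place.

−62.2 dBm

Convert to linear, add, convert back:
P₁ = 3.39×10⁻¹⁰ W, P₂ = 2.63×10⁻¹⁰ W
P_tot = 6.02×10⁻¹⁰ W → 10 log₁₀(P_tot / 10⁻³) = −62.2 dBm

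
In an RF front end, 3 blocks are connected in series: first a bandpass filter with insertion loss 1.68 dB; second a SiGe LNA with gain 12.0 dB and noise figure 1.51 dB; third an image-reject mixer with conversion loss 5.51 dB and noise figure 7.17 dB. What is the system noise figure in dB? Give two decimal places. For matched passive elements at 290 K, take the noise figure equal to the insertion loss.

Convert to linear (a loss of L dB is a gain of −L dB): F_i = 10^(NF_i/10), G_i = 10^(G_i,dB/10)
  Stage 1: F_1 = 10^(1.68/10) = 1.472, G_1 = 10^(−1.68/10) = 0.6792
  Stage 2: F_2 = 10^(1.51/10) = 1.416, G_2 = 10^(12.0/10) = 15.85
  Stage 3: F_3 = 10^(7.17/10) = 5.212, G_3 = 10^(−5.51/10) = 0.2812
Friis cascade:
  F = 1.472 + (1.416 − 1)/0.6792 + (5.212 − 1)/10.76 = 2.476
NF = 10 log₁₀(2.476) = 3.94 dB

3.94 dB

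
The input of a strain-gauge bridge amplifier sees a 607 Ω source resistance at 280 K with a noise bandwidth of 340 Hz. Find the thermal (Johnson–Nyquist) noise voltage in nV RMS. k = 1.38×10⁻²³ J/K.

56.5 nV

V_n = √(4kTRB)
4kTRB = 4 × 1.38×10⁻²³ × 280 × 6.07×10² × 3.40×10² = 3.19×10⁻¹⁵ V²
V_n = √(3.19×10⁻¹⁵) = 5.65×10⁻⁸ V = 56.5 nV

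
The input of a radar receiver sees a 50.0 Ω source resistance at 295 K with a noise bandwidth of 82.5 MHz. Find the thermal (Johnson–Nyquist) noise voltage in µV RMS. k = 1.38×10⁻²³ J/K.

V_n = √(4kTRB)
4kTRB = 4 × 1.38×10⁻²³ × 295 × 5.00×10¹ × 8.25×10⁷ = 6.72×10⁻¹¹ V²
V_n = √(6.72×10⁻¹¹) = 8.20×10⁻⁶ V = 8.20 µV

8.20 µV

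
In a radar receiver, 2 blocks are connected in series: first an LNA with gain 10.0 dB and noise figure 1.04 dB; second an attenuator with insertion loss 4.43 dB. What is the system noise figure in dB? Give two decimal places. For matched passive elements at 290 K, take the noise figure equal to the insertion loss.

Convert to linear (a loss of L dB is a gain of −L dB): F_i = 10^(NF_i/10), G_i = 10^(G_i,dB/10)
  Stage 1: F_1 = 10^(1.04/10) = 1.271, G_1 = 10^(10.0/10) = 10.00
  Stage 2: F_2 = 10^(4.43/10) = 2.773, G_2 = 10^(−4.43/10) = 0.3606
Friis cascade:
  F = 1.271 + (2.773 − 1)/10.00 = 1.448
NF = 10 log₁₀(1.448) = 1.61 dB

1.61 dB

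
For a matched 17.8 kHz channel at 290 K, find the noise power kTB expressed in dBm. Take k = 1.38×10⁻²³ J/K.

P_n = kTB = 1.38×10⁻²³ × 290 × 1.78×10⁴ = 7.12×10⁻¹⁷ W
In dBm: 10 log₁₀(7.12×10⁻¹⁷ / 10⁻³) = −131.5 dBm

−131.5 dBm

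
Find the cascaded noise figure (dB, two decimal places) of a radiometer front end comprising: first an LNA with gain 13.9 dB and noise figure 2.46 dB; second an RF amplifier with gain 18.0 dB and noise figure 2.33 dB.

2.53 dB

Convert to linear (a loss of L dB is a gain of −L dB): F_i = 10^(NF_i/10), G_i = 10^(G_i,dB/10)
  Stage 1: F_1 = 10^(2.46/10) = 1.762, G_1 = 10^(13.9/10) = 24.55
  Stage 2: F_2 = 10^(2.33/10) = 1.710, G_2 = 10^(18.0/10) = 63.10
Friis cascade:
  F = 1.762 + (1.710 − 1)/24.55 = 1.791
NF = 10 log₁₀(1.791) = 2.53 dB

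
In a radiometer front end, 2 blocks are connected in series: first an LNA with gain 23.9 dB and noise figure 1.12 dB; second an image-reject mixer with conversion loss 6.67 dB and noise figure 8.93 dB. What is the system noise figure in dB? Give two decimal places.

Convert to linear (a loss of L dB is a gain of −L dB): F_i = 10^(NF_i/10), G_i = 10^(G_i,dB/10)
  Stage 1: F_1 = 10^(1.12/10) = 1.294, G_1 = 10^(23.9/10) = 245.5
  Stage 2: F_2 = 10^(8.93/10) = 7.816, G_2 = 10^(−6.67/10) = 0.2153
Friis cascade:
  F = 1.294 + (7.816 − 1)/245.5 = 1.322
NF = 10 log₁₀(1.322) = 1.21 dB

1.21 dB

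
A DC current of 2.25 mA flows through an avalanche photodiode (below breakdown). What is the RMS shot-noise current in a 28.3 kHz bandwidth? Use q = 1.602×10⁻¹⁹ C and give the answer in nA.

4.52 nA

I_n = √(2qI·B)
2qI·B = 2 × 1.602×10⁻¹⁹ × 2.25×10⁻³ × 2.83×10⁴ = 2.04×10⁻¹⁷ A²
I_n = √(2.04×10⁻¹⁷) = 4.52×10⁻⁹ A = 4.52 nA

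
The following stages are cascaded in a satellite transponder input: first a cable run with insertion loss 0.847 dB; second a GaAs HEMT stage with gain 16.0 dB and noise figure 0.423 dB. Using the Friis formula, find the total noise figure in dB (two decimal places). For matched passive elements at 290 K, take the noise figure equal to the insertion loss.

1.27 dB

Convert to linear (a loss of L dB is a gain of −L dB): F_i = 10^(NF_i/10), G_i = 10^(G_i,dB/10)
  Stage 1: F_1 = 10^(0.847/10) = 1.215, G_1 = 10^(−0.847/10) = 0.8228
  Stage 2: F_2 = 10^(0.423/10) = 1.102, G_2 = 10^(16.0/10) = 39.81
Friis cascade:
  F = 1.215 + (1.102 − 1)/0.8228 = 1.340
NF = 10 log₁₀(1.340) = 1.27 dB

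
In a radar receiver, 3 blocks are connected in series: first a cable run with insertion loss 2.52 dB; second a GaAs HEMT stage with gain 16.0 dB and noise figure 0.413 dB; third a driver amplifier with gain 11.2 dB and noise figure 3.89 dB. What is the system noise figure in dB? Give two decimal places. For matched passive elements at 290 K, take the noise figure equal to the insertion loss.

3.07 dB

Convert to linear (a loss of L dB is a gain of −L dB): F_i = 10^(NF_i/10), G_i = 10^(G_i,dB/10)
  Stage 1: F_1 = 10^(2.52/10) = 1.786, G_1 = 10^(−2.52/10) = 0.5598
  Stage 2: F_2 = 10^(0.413/10) = 1.100, G_2 = 10^(16.0/10) = 39.81
  Stage 3: F_3 = 10^(3.89/10) = 2.449, G_3 = 10^(11.2/10) = 13.18
Friis cascade:
  F = 1.786 + (1.100 − 1)/0.5598 + (2.449 − 1)/22.28 = 2.030
NF = 10 log₁₀(2.030) = 3.07 dB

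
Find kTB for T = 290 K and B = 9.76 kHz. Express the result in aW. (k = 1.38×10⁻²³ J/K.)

39.1 aW

P_n = kTB = 1.38×10⁻²³ × 290 × 9.76×10³ = 3.91×10⁻¹⁷ W = 39.1 aW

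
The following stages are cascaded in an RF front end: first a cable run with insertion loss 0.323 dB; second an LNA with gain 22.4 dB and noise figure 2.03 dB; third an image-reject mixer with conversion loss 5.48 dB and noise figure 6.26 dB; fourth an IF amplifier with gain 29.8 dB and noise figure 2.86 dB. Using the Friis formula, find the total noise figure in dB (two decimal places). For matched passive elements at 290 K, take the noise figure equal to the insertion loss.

2.45 dB

Convert to linear (a loss of L dB is a gain of −L dB): F_i = 10^(NF_i/10), G_i = 10^(G_i,dB/10)
  Stage 1: F_1 = 10^(0.323/10) = 1.077, G_1 = 10^(−0.323/10) = 0.9283
  Stage 2: F_2 = 10^(2.03/10) = 1.596, G_2 = 10^(22.4/10) = 173.8
  Stage 3: F_3 = 10^(6.26/10) = 4.227, G_3 = 10^(−5.48/10) = 0.2831
  Stage 4: F_4 = 10^(2.86/10) = 1.932, G_4 = 10^(29.8/10) = 955.0
Friis cascade:
  F = 1.077 + (1.596 − 1)/0.9283 + (4.227 − 1)/161.3 + (1.932 − 1)/45.68 = 1.760
NF = 10 log₁₀(1.760) = 2.45 dB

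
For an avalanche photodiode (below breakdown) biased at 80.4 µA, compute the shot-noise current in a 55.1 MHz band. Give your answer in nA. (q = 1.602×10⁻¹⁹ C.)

I_n = √(2qI·B)
2qI·B = 2 × 1.602×10⁻¹⁹ × 8.04×10⁻⁵ × 5.51×10⁷ = 1.42×10⁻¹⁵ A²
I_n = √(1.42×10⁻¹⁵) = 3.77×10⁻⁸ A = 37.7 nA

37.7 nA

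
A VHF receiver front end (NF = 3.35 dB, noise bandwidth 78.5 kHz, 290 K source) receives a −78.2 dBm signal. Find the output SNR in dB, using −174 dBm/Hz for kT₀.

43.5 dB

Noise floor: N = −174 + 10 log₁₀(B) + NF
10 log₁₀(7.85×10⁴) = 48.95 dB
N = −174 + 48.95 + 3.35 = −121.70 dBm
SNR = P_sig − N = −78.2 − (−121.70) = 43.50 dB → 43.5 dB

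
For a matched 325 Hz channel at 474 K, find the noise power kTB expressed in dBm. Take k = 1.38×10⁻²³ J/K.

−146.7 dBm

P_n = kTB = 1.38×10⁻²³ × 474 × 3.25×10² = 2.13×10⁻¹⁸ W
In dBm: 10 log₁₀(2.13×10⁻¹⁸ / 10⁻³) = −146.7 dBm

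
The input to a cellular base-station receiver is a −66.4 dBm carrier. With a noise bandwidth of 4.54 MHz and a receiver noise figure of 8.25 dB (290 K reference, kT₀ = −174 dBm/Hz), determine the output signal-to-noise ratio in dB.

32.8 dB

Noise floor: N = −174 + 10 log₁₀(B) + NF
10 log₁₀(4.54×10⁶) = 66.57 dB
N = −174 + 66.57 + 8.25 = −99.18 dBm
SNR = P_sig − N = −66.4 − (−99.18) = 32.78 dB → 32.8 dB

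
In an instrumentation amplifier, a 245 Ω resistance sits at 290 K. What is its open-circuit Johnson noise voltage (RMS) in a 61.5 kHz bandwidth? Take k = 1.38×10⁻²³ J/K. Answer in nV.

V_n = √(4kTRB)
4kTRB = 4 × 1.38×10⁻²³ × 290 × 2.45×10² × 6.15×10⁴ = 2.41×10⁻¹³ V²
V_n = √(2.41×10⁻¹³) = 4.91×10⁻⁷ V = 491 nV

491 nV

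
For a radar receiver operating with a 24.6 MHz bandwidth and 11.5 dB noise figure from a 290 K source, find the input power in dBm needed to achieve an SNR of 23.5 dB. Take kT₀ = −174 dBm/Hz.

Sensitivity = −174 + 10 log₁₀(B) + NF + SNR_min
= −174 + 73.91 + 11.5 + 23.5
= −65.09 dBm → −65.1 dBm

−65.1 dBm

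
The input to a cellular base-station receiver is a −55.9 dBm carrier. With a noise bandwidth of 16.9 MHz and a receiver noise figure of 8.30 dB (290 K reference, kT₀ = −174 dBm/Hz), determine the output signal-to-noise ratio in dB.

37.5 dB

Noise floor: N = −174 + 10 log₁₀(B) + NF
10 log₁₀(1.69×10⁷) = 72.28 dB
N = −174 + 72.28 + 8.30 = −93.42 dBm
SNR = P_sig − N = −55.9 − (−93.42) = 37.52 dB → 37.5 dB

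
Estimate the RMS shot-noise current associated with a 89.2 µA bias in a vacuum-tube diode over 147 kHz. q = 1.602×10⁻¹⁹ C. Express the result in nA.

I_n = √(2qI·B)
2qI·B = 2 × 1.602×10⁻¹⁹ × 8.92×10⁻⁵ × 1.47×10⁵ = 4.20×10⁻¹⁸ A²
I_n = √(4.20×10⁻¹⁸) = 2.05×10⁻⁹ A = 2.05 nA

2.05 nA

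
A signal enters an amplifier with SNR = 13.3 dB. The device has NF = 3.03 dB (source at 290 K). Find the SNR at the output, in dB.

10.27 dB

By definition F = SNR_in/SNR_out, so in dB: SNR_out = SNR_in − NF
SNR_out = 13.3 − 3.03 = 10.27 dB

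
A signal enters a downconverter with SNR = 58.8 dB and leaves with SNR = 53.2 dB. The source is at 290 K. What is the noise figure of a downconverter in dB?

5.6 dB

NF (dB) = SNR_in(dB) − SNR_out(dB) when the source is at T₀
NF = 58.8 − 53.2 = 5.6 dB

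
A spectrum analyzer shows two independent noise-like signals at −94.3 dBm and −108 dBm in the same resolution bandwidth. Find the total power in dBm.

−94.1 dBm

Convert to linear, add, convert back:
P₁ = 3.72×10⁻¹³ W, P₂ = 1.58×10⁻¹⁴ W
P_tot = 3.87×10⁻¹³ W → 10 log₁₀(P_tot / 10⁻³) = −94.1 dBm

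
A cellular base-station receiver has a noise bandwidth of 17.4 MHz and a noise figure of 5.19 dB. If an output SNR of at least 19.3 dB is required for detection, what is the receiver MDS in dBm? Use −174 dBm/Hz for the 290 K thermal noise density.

−77.1 dBm

Sensitivity = −174 + 10 log₁₀(B) + NF + SNR_min
= −174 + 72.41 + 5.19 + 19.3
= −77.10 dBm → −77.1 dBm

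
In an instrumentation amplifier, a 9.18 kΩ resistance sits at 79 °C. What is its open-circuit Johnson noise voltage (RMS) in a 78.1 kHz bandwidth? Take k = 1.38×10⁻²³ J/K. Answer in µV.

T = 79 °C + 273.15 = 352.15 K
V_n = √(4kTRB)
4kTRB = 4 × 1.38×10⁻²³ × 352.15 × 9.18×10³ × 7.81×10⁴ = 1.39×10⁻¹¹ V²
V_n = √(1.39×10⁻¹¹) = 3.73×10⁻⁶ V = 3.73 µV

3.73 µV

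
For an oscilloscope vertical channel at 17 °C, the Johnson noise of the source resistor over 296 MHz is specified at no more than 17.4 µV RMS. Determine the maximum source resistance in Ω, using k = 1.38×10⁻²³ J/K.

63.9 Ω

T = 17 °C + 273.15 = 290.15 K
Johnson–Nyquist: V_n = √(4kTRB) ⇒ R = V_n² / (4kTB)
4kTB = 4 × 1.38×10⁻²³ × 290.15 × 2.96×10⁸ = 4.74×10⁻¹²
R = (1.74×10⁻⁵)² / 4.74×10⁻¹² = 6.39×10¹ Ω = 63.9 Ω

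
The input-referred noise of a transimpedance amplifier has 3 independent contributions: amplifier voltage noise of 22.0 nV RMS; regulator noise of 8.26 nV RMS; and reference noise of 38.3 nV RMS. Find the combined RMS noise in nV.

44.9 nV

Uncorrelated sources add in power (mean-square): V_tot = √(ΣV_i²)
V_tot = √[(2.20×10⁻⁸)² + (8.26×10⁻⁹)² + (3.83×10⁻⁸)²] = 4.49×10⁻⁸ V = 44.9 nV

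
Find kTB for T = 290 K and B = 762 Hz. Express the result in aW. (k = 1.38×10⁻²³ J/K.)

P_n = kTB = 1.38×10⁻²³ × 290 × 7.62×10² = 3.05×10⁻¹⁸ W = 3.05 aW

3.05 aW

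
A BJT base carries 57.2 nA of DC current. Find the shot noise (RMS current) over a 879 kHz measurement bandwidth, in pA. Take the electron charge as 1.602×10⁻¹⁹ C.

I_n = √(2qI·B)
2qI·B = 2 × 1.602×10⁻¹⁹ × 5.72×10⁻⁸ × 8.79×10⁵ = 1.61×10⁻²⁰ A²
I_n = √(1.61×10⁻²⁰) = 1.27×10⁻¹⁰ A = 127 pA

127 pA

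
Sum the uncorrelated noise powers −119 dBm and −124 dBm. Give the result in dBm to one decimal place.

Convert to linear, add, convert back:
P₁ = 1.26×10⁻¹⁵ W, P₂ = 3.98×10⁻¹⁶ W
P_tot = 1.66×10⁻¹⁵ W → 10 log₁₀(P_tot / 10⁻³) = −117.8 dBm

−117.8 dBm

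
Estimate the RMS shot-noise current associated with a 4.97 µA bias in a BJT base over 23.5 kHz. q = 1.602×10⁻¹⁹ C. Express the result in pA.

I_n = √(2qI·B)
2qI·B = 2 × 1.602×10⁻¹⁹ × 4.97×10⁻⁶ × 2.35×10⁴ = 3.74×10⁻²⁰ A²
I_n = √(3.74×10⁻²⁰) = 1.93×10⁻¹⁰ A = 193 pA

193 pA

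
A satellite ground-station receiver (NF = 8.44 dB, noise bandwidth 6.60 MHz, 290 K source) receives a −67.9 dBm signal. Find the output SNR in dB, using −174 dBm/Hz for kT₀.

Noise floor: N = −174 + 10 log₁₀(B) + NF
10 log₁₀(6.60×10⁶) = 68.2 dB
N = −174 + 68.2 + 8.44 = −97.36 dBm
SNR = P_sig − N = −67.9 − (−97.36) = 29.46 dB → 29.5 dB

29.5 dB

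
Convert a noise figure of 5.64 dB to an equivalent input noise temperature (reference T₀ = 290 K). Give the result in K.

773 K

F = 10^(5.64/10) = 3.66438
T_e = (F − 1)·T₀ = (3.66438 − 1) × 290 = 773 K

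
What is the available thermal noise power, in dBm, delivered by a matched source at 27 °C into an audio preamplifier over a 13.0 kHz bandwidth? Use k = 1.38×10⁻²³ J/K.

−132.7 dBm

T = 27 °C + 273.15 = 300.15 K
P_n = kTB = 1.38×10⁻²³ × 300.15 × 1.30×10⁴ = 5.38×10⁻¹⁷ W
In dBm: 10 log₁₀(5.38×10⁻¹⁷ / 10⁻³) = −132.7 dBm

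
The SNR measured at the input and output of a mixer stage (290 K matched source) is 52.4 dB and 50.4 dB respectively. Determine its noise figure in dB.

2.0 dB

NF (dB) = SNR_in(dB) − SNR_out(dB) when the source is at T₀
NF = 52.4 − 50.4 = 2.0 dB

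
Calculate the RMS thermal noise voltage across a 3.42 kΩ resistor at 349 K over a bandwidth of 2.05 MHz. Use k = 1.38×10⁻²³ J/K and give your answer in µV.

11.6 µV

V_n = √(4kTRB)
4kTRB = 4 × 1.38×10⁻²³ × 349 × 3.42×10³ × 2.05×10⁶ = 1.35×10⁻¹⁰ V²
V_n = √(1.35×10⁻¹⁰) = 1.16×10⁻⁵ V = 11.6 µV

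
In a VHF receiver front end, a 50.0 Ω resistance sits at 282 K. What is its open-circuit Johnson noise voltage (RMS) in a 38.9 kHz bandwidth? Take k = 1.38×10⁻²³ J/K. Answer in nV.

174 nV

V_n = √(4kTRB)
4kTRB = 4 × 1.38×10⁻²³ × 282 × 5.00×10¹ × 3.89×10⁴ = 3.03×10⁻¹⁴ V²
V_n = √(3.03×10⁻¹⁴) = 1.74×10⁻⁷ V = 174 nV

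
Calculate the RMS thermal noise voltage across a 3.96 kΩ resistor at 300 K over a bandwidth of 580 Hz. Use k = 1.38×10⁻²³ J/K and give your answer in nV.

195 nV

V_n = √(4kTRB)
4kTRB = 4 × 1.38×10⁻²³ × 300 × 3.96×10³ × 5.80×10² = 3.80×10⁻¹⁴ V²
V_n = √(3.80×10⁻¹⁴) = 1.95×10⁻⁷ V = 195 nV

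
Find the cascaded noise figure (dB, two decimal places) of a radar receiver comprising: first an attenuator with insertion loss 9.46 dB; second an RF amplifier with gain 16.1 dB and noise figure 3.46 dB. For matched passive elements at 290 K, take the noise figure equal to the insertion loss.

12.92 dB

Convert to linear (a loss of L dB is a gain of −L dB): F_i = 10^(NF_i/10), G_i = 10^(G_i,dB/10)
  Stage 1: F_1 = 10^(9.46/10) = 8.831, G_1 = 10^(−9.46/10) = 0.1132
  Stage 2: F_2 = 10^(3.46/10) = 2.218, G_2 = 10^(16.1/10) = 40.74
Friis cascade:
  F = 8.831 + (2.218 − 1)/0.1132 = 19.59
NF = 10 log₁₀(19.59) = 12.92 dB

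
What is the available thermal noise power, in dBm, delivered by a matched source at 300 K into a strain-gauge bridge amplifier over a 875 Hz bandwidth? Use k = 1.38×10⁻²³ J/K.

−144.4 dBm

P_n = kTB = 1.38×10⁻²³ × 300 × 8.75×10² = 3.62×10⁻¹⁸ W
In dBm: 10 log₁₀(3.62×10⁻¹⁸ / 10⁻³) = −144.4 dBm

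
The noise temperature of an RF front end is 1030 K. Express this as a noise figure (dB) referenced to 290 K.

F = 1 + T_e/T₀ = 1 + 1030/290 = 4.55172
NF = 10 log₁₀(4.55172) = 6.58 dB

6.58 dB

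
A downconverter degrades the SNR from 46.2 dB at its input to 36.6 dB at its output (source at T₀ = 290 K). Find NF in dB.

9.6 dB

NF (dB) = SNR_in(dB) − SNR_out(dB) when the source is at T₀
NF = 46.2 − 36.6 = 9.6 dB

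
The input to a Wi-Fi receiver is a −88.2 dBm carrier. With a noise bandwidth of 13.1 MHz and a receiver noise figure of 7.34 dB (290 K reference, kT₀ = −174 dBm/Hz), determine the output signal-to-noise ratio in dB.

Noise floor: N = −174 + 10 log₁₀(B) + NF
10 log₁₀(1.31×10⁷) = 71.17 dB
N = −174 + 71.17 + 7.34 = −95.49 dBm
SNR = P_sig − N = −88.2 − (−95.49) = 7.29 dB → 7.3 dB

7.3 dB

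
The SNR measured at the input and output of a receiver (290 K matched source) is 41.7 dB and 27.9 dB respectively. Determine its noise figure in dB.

NF (dB) = SNR_in(dB) − SNR_out(dB) when the source is at T₀
NF = 41.7 − 27.9 = 13.8 dB

13.8 dB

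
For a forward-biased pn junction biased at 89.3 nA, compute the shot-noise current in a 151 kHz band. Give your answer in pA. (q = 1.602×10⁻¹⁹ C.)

I_n = √(2qI·B)
2qI·B = 2 × 1.602×10⁻¹⁹ × 8.93×10⁻⁸ × 1.51×10⁵ = 4.32×10⁻²¹ A²
I_n = √(4.32×10⁻²¹) = 6.57×10⁻¹¹ A = 65.7 pA

65.7 pA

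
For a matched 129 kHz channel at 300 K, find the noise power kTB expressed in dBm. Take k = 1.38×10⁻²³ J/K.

−122.7 dBm

P_n = kTB = 1.38×10⁻²³ × 300 × 1.29×10⁵ = 5.34×10⁻¹⁶ W
In dBm: 10 log₁₀(5.34×10⁻¹⁶ / 10⁻³) = −122.7 dBm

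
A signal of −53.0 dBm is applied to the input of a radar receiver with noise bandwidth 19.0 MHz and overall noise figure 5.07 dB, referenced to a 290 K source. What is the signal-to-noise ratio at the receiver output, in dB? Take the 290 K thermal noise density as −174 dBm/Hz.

Noise floor: N = −174 + 10 log₁₀(B) + NF
10 log₁₀(1.90×10⁷) = 72.79 dB
N = −174 + 72.79 + 5.07 = −96.14 dBm
SNR = P_sig − N = −53.0 − (−96.14) = 43.14 dB → 43.1 dB

43.1 dB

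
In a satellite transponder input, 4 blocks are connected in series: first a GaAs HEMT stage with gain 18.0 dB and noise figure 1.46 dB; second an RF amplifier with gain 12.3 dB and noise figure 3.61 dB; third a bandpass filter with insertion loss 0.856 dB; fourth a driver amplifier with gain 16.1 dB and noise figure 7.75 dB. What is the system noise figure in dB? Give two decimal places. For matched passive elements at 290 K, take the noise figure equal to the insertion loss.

Convert to linear (a loss of L dB is a gain of −L dB): F_i = 10^(NF_i/10), G_i = 10^(G_i,dB/10)
  Stage 1: F_1 = 10^(1.46/10) = 1.400, G_1 = 10^(18.0/10) = 63.10
  Stage 2: F_2 = 10^(3.61/10) = 2.296, G_2 = 10^(12.3/10) = 16.98
  Stage 3: F_3 = 10^(0.856/10) = 1.218, G_3 = 10^(−0.856/10) = 0.8211
  Stage 4: F_4 = 10^(7.75/10) = 5.957, G_4 = 10^(16.1/10) = 40.74
Friis cascade:
  F = 1.400 + (2.296 − 1)/63.10 + (1.218 − 1)/1072 + (5.957 − 1)/879.8 = 1.426
NF = 10 log₁₀(1.426) = 1.54 dB

1.54 dB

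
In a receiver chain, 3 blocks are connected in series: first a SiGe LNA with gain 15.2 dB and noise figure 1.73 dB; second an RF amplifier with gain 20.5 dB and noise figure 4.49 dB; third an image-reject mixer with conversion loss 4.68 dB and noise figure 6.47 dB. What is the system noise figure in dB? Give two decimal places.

Convert to linear (a loss of L dB is a gain of −L dB): F_i = 10^(NF_i/10), G_i = 10^(G_i,dB/10)
  Stage 1: F_1 = 10^(1.73/10) = 1.489, G_1 = 10^(15.2/10) = 33.11
  Stage 2: F_2 = 10^(4.49/10) = 2.812, G_2 = 10^(20.5/10) = 112.2
  Stage 3: F_3 = 10^(6.47/10) = 4.436, G_3 = 10^(−4.68/10) = 0.3404
Friis cascade:
  F = 1.489 + (2.812 − 1)/33.11 + (4.436 − 1)/3715 = 1.545
NF = 10 log₁₀(1.545) = 1.89 dB

1.89 dB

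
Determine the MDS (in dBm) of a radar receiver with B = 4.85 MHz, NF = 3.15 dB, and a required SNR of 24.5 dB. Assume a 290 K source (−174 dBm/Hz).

−79.5 dBm

Sensitivity = −174 + 10 log₁₀(B) + NF + SNR_min
= −174 + 66.86 + 3.15 + 24.5
= −79.49 dBm → −79.5 dBm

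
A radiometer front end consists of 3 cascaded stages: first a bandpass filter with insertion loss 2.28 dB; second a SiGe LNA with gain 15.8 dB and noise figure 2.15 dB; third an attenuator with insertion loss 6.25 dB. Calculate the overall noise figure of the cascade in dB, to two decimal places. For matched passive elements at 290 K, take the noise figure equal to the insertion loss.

4.65 dB

Convert to linear (a loss of L dB is a gain of −L dB): F_i = 10^(NF_i/10), G_i = 10^(G_i,dB/10)
  Stage 1: F_1 = 10^(2.28/10) = 1.690, G_1 = 10^(−2.28/10) = 0.5916
  Stage 2: F_2 = 10^(2.15/10) = 1.641, G_2 = 10^(15.8/10) = 38.02
  Stage 3: F_3 = 10^(6.25/10) = 4.217, G_3 = 10^(−6.25/10) = 0.2371
Friis cascade:
  F = 1.690 + (1.641 − 1)/0.5916 + (4.217 − 1)/22.49 = 2.916
NF = 10 log₁₀(2.916) = 4.65 dB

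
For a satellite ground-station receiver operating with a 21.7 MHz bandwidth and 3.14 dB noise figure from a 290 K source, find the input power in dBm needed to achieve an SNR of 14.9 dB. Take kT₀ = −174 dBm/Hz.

Sensitivity = −174 + 10 log₁₀(B) + NF + SNR_min
= −174 + 73.36 + 3.14 + 14.9
= −82.60 dBm → −82.6 dBm

−82.6 dBm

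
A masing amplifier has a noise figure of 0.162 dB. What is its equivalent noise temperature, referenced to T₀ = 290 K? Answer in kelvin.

F = 10^(0.162/10) = 1.03801
T_e = (F − 1)·T₀ = (1.03801 − 1) × 290 = 11.0 K

11.0 K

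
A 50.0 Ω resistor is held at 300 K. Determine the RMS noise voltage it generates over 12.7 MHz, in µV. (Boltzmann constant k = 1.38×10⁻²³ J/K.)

V_n = √(4kTRB)
4kTRB = 4 × 1.38×10⁻²³ × 300 × 5.00×10¹ × 1.27×10⁷ = 1.05×10⁻¹¹ V²
V_n = √(1.05×10⁻¹¹) = 3.24×10⁻⁶ V = 3.24 µV

3.24 µV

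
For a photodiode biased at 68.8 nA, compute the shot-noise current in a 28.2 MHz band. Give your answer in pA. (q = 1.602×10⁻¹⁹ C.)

788 pA

I_n = √(2qI·B)
2qI·B = 2 × 1.602×10⁻¹⁹ × 6.88×10⁻⁸ × 2.82×10⁷ = 6.22×10⁻¹⁹ A²
I_n = √(6.22×10⁻¹⁹) = 7.88×10⁻¹⁰ A = 788 pA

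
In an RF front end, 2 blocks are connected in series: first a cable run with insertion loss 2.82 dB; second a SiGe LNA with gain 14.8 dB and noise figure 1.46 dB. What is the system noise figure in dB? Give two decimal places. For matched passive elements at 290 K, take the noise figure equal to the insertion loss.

4.28 dB

Convert to linear (a loss of L dB is a gain of −L dB): F_i = 10^(NF_i/10), G_i = 10^(G_i,dB/10)
  Stage 1: F_1 = 10^(2.82/10) = 1.914, G_1 = 10^(−2.82/10) = 0.5224
  Stage 2: F_2 = 10^(1.46/10) = 1.400, G_2 = 10^(14.8/10) = 30.20
Friis cascade:
  F = 1.914 + (1.400 − 1)/0.5224 = 2.679
NF = 10 log₁₀(2.679) = 4.28 dB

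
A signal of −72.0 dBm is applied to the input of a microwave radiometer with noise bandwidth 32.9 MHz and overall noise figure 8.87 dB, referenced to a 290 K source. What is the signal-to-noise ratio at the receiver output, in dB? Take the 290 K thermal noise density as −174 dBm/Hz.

Noise floor: N = −174 + 10 log₁₀(B) + NF
10 log₁₀(3.29×10⁷) = 75.17 dB
N = −174 + 75.17 + 8.87 = −89.96 dBm
SNR = P_sig − N = −72.0 − (−89.96) = 17.96 dB → 18.0 dB

18.0 dB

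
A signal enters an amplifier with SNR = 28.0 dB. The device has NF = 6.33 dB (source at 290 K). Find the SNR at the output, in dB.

By definition F = SNR_in/SNR_out, so in dB: SNR_out = SNR_in − NF
SNR_out = 28.0 − 6.33 = 21.67 dB

21.67 dB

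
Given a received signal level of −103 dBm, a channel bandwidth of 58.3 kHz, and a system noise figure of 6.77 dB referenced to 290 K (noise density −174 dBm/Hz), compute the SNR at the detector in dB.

16.6 dB

Noise floor: N = −174 + 10 log₁₀(B) + NF
10 log₁₀(5.83×10⁴) = 47.66 dB
N = −174 + 47.66 + 6.77 = −119.57 dBm
SNR = P_sig − N = −103 − (−119.57) = 16.57 dB → 16.6 dB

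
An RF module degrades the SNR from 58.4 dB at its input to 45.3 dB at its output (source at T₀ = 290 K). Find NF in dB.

13.1 dB

NF (dB) = SNR_in(dB) − SNR_out(dB) when the source is at T₀
NF = 58.4 − 45.3 = 13.1 dB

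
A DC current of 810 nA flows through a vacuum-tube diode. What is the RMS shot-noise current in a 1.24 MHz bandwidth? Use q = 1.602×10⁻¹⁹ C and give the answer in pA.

567 pA

I_n = √(2qI·B)
2qI·B = 2 × 1.602×10⁻¹⁹ × 8.10×10⁻⁷ × 1.24×10⁶ = 3.22×10⁻¹⁹ A²
I_n = √(3.22×10⁻¹⁹) = 5.67×10⁻¹⁰ A = 567 pA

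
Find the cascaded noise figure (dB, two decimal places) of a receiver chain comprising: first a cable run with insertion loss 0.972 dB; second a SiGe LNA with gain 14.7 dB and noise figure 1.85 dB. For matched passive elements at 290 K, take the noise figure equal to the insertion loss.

Convert to linear (a loss of L dB is a gain of −L dB): F_i = 10^(NF_i/10), G_i = 10^(G_i,dB/10)
  Stage 1: F_1 = 10^(0.972/10) = 1.251, G_1 = 10^(−0.972/10) = 0.7995
  Stage 2: F_2 = 10^(1.85/10) = 1.531, G_2 = 10^(14.7/10) = 29.51
Friis cascade:
  F = 1.251 + (1.531 − 1)/0.7995 = 1.915
NF = 10 log₁₀(1.915) = 2.82 dB

2.82 dB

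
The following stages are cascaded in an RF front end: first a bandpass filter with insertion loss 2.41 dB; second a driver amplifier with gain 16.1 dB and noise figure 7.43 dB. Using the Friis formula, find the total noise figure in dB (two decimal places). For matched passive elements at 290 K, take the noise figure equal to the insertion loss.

9.84 dB

Convert to linear (a loss of L dB is a gain of −L dB): F_i = 10^(NF_i/10), G_i = 10^(G_i,dB/10)
  Stage 1: F_1 = 10^(2.41/10) = 1.742, G_1 = 10^(−2.41/10) = 0.5741
  Stage 2: F_2 = 10^(7.43/10) = 5.534, G_2 = 10^(16.1/10) = 40.74
Friis cascade:
  F = 1.742 + (5.534 − 1)/0.5741 = 9.638
NF = 10 log₁₀(9.638) = 9.84 dB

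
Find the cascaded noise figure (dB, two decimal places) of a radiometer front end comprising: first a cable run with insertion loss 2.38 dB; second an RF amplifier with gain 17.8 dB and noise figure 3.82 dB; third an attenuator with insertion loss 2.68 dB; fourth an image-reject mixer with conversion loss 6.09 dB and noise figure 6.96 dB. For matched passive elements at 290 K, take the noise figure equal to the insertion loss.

Convert to linear (a loss of L dB is a gain of −L dB): F_i = 10^(NF_i/10), G_i = 10^(G_i,dB/10)
  Stage 1: F_1 = 10^(2.38/10) = 1.730, G_1 = 10^(−2.38/10) = 0.5781
  Stage 2: F_2 = 10^(3.82/10) = 2.410, G_2 = 10^(17.8/10) = 60.26
  Stage 3: F_3 = 10^(2.68/10) = 1.854, G_3 = 10^(−2.68/10) = 0.5395
  Stage 4: F_4 = 10^(6.96/10) = 4.966, G_4 = 10^(−6.09/10) = 0.2460
Friis cascade:
  F = 1.730 + (2.410 − 1)/0.5781 + (1.854 − 1)/34.83 + (4.966 − 1)/18.79 = 4.404
NF = 10 log₁₀(4.404) = 6.44 dB

6.44 dB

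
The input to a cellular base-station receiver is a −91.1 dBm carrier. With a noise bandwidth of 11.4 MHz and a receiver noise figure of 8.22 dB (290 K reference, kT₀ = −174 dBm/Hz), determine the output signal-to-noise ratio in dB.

4.1 dB

Noise floor: N = −174 + 10 log₁₀(B) + NF
10 log₁₀(1.14×10⁷) = 70.57 dB
N = −174 + 70.57 + 8.22 = −95.21 dBm
SNR = P_sig − N = −91.1 − (−95.21) = 4.11 dB → 4.1 dB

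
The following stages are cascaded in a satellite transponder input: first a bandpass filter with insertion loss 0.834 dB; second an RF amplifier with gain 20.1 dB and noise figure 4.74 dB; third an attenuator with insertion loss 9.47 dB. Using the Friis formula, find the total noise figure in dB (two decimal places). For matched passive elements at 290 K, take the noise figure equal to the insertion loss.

Convert to linear (a loss of L dB is a gain of −L dB): F_i = 10^(NF_i/10), G_i = 10^(G_i,dB/10)
  Stage 1: F_1 = 10^(0.834/10) = 1.212, G_1 = 10^(−0.834/10) = 0.8253
  Stage 2: F_2 = 10^(4.74/10) = 2.979, G_2 = 10^(20.1/10) = 102.3
  Stage 3: F_3 = 10^(9.47/10) = 8.851, G_3 = 10^(−9.47/10) = 0.1130
Friis cascade:
  F = 1.212 + (2.979 − 1)/0.8253 + (8.851 − 1)/84.45 = 3.702
NF = 10 log₁₀(3.702) = 5.68 dB

5.68 dB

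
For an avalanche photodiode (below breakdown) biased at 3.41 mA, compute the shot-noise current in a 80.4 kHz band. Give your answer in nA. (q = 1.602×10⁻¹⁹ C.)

9.37 nA

I_n = √(2qI·B)
2qI·B = 2 × 1.602×10⁻¹⁹ × 3.41×10⁻³ × 8.04×10⁴ = 8.78×10⁻¹⁷ A²
I_n = √(8.78×10⁻¹⁷) = 9.37×10⁻⁹ A = 9.37 nA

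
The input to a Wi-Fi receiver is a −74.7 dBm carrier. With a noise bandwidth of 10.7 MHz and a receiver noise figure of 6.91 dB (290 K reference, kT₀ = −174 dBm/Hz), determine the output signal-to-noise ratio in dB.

Noise floor: N = −174 + 10 log₁₀(B) + NF
10 log₁₀(1.07×10⁷) = 70.29 dB
N = −174 + 70.29 + 6.91 = −96.80 dBm
SNR = P_sig − N = −74.7 − (−96.80) = 22.10 dB → 22.1 dB

22.1 dB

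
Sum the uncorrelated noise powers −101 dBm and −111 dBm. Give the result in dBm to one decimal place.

Convert to linear, add, convert back:
P₁ = 7.94×10⁻¹⁴ W, P₂ = 7.94×10⁻¹⁵ W
P_tot = 8.74×10⁻¹⁴ W → 10 log₁₀(P_tot / 10⁻³) = −100.6 dBm

−100.6 dBm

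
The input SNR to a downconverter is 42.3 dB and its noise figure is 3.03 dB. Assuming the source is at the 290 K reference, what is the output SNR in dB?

39.27 dB

By definition F = SNR_in/SNR_out, so in dB: SNR_out = SNR_in − NF
SNR_out = 42.3 − 3.03 = 39.27 dB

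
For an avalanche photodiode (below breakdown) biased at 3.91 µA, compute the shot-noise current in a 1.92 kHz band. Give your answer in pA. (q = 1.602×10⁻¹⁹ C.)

I_n = √(2qI·B)
2qI·B = 2 × 1.602×10⁻¹⁹ × 3.91×10⁻⁶ × 1.92×10³ = 2.41×10⁻²¹ A²
I_n = √(2.41×10⁻²¹) = 4.90×10⁻¹¹ A = 49.0 pA

49.0 pA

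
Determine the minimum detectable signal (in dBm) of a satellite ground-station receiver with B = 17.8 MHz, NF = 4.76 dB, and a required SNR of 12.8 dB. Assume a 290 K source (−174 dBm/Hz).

Sensitivity = −174 + 10 log₁₀(B) + NF + SNR_min
= −174 + 72.5 + 4.76 + 12.8
= −83.94 dBm → −83.9 dBm

−83.9 dBm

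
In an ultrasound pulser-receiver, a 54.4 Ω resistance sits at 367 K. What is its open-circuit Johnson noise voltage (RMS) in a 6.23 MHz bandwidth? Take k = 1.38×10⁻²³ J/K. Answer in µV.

V_n = √(4kTRB)
4kTRB = 4 × 1.38×10⁻²³ × 367 × 5.44×10¹ × 6.23×10⁶ = 6.87×10⁻¹² V²
V_n = √(6.87×10⁻¹²) = 2.62×10⁻⁶ V = 2.62 µV

2.62 µV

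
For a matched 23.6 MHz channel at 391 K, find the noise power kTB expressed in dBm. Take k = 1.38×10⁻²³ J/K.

P_n = kTB = 1.38×10⁻²³ × 391 × 2.36×10⁷ = 1.27×10⁻¹³ W
In dBm: 10 log₁₀(1.27×10⁻¹³ / 10⁻³) = −99.0 dBm

−99.0 dBm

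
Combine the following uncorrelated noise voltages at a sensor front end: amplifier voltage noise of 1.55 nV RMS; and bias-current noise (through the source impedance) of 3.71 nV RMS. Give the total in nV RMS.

Uncorrelated sources add in power (mean-square): V_tot = √(ΣV_i²)
V_tot = √[(1.55×10⁻⁹)² + (3.71×10⁻⁹)²] = 4.02×10⁻⁹ V = 4.02 nV

4.02 nV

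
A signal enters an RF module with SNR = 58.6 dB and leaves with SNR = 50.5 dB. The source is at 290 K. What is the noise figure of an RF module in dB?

NF (dB) = SNR_in(dB) − SNR_out(dB) when the source is at T₀
NF = 58.6 − 50.5 = 8.1 dB

8.1 dB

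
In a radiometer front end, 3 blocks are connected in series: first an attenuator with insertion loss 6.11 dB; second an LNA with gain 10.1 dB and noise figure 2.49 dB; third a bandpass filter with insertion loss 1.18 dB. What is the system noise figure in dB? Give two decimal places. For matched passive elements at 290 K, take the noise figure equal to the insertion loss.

8.67 dB

Convert to linear (a loss of L dB is a gain of −L dB): F_i = 10^(NF_i/10), G_i = 10^(G_i,dB/10)
  Stage 1: F_1 = 10^(6.11/10) = 4.083, G_1 = 10^(−6.11/10) = 0.2449
  Stage 2: F_2 = 10^(2.49/10) = 1.774, G_2 = 10^(10.1/10) = 10.23
  Stage 3: F_3 = 10^(1.18/10) = 1.312, G_3 = 10^(−1.18/10) = 0.7621
Friis cascade:
  F = 4.083 + (1.774 − 1)/0.2449 + (1.312 − 1)/2.506 = 7.369
NF = 10 log₁₀(7.369) = 8.67 dB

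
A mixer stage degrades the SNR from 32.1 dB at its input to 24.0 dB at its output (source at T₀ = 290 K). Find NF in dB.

NF (dB) = SNR_in(dB) − SNR_out(dB) when the source is at T₀
NF = 32.1 − 24.0 = 8.1 dB

8.1 dB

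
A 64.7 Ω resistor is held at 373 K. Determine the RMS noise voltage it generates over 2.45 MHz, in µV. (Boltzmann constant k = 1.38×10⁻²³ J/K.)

1.81 µV

V_n = √(4kTRB)
4kTRB = 4 × 1.38×10⁻²³ × 373 × 6.47×10¹ × 2.45×10⁶ = 3.26×10⁻¹² V²
V_n = √(3.26×10⁻¹²) = 1.81×10⁻⁶ V = 1.81 µV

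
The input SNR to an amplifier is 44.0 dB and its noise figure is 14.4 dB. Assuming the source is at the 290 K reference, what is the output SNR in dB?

By definition F = SNR_in/SNR_out, so in dB: SNR_out = SNR_in − NF
SNR_out = 44.0 − 14.4 = 29.6 dB

29.6 dB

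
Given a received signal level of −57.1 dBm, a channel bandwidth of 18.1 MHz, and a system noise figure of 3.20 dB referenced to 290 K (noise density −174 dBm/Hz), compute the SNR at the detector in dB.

41.1 dB

Noise floor: N = −174 + 10 log₁₀(B) + NF
10 log₁₀(1.81×10⁷) = 72.58 dB
N = −174 + 72.58 + 3.20 = −98.22 dBm
SNR = P_sig − N = −57.1 − (−98.22) = 41.12 dB → 41.1 dB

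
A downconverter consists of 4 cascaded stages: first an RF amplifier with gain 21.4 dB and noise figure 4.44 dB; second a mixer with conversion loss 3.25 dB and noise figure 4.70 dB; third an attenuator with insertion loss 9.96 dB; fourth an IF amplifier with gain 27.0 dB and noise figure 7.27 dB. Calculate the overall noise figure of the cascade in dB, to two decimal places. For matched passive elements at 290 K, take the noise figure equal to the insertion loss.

Convert to linear (a loss of L dB is a gain of −L dB): F_i = 10^(NF_i/10), G_i = 10^(G_i,dB/10)
  Stage 1: F_1 = 10^(4.44/10) = 2.780, G_1 = 10^(21.4/10) = 138.0
  Stage 2: F_2 = 10^(4.70/10) = 2.951, G_2 = 10^(−3.25/10) = 0.4732
  Stage 3: F_3 = 10^(9.96/10) = 9.908, G_3 = 10^(−9.96/10) = 0.1009
  Stage 4: F_4 = 10^(7.27/10) = 5.333, G_4 = 10^(27.0/10) = 501.2
Friis cascade:
  F = 2.780 + (2.951 − 1)/138.0 + (9.908 − 1)/65.31 + (5.333 − 1)/6.592 = 3.588
NF = 10 log₁₀(3.588) = 5.55 dB

5.55 dB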